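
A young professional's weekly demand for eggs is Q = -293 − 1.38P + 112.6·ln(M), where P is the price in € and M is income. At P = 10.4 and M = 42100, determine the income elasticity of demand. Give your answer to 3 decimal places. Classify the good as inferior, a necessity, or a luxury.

0.126 (necessity)

At P = 10.4, M = 42100: Q = 891.591.
Holding P constant, ∂Q/∂M = 112.6/M = 0.00267458.
η_M = (∂Q/∂M)·(M/Q) = 0.00267458 × (42100/891.591) = 0.126.
Since 0 < η < 1, this is a necessity.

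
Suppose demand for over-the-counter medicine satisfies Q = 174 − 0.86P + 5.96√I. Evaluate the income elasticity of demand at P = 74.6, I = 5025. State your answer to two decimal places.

At P = 74.6, I = 5025: Q = 532.332.
Holding P constant, ∂Q/∂I = 5.96/(2√I) = 0.0420386.
η_I = (∂Q/∂I)·(I/Q) = 0.0420386 × (5025/532.332) = 0.40.

0.40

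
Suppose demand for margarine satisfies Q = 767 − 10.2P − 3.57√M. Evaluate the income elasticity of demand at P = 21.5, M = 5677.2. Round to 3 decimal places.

-0.483

At P = 21.5, M = 5677.2: Q = 278.711.
Holding P constant, ∂Q/∂M = -3.57/(2√M) = -0.0236903.
η_M = (∂Q/∂M)·(M/Q) = -0.0236903 × (5677.2/278.711) = -0.483.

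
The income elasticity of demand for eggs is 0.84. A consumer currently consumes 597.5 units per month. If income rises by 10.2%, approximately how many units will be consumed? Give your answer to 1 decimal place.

648.7

%ΔQ ≈ η × %ΔI = 0.84 × 10.2% = 8.568%.
New Q ≈ 597.5 × (1 + 0.08568) = 648.7.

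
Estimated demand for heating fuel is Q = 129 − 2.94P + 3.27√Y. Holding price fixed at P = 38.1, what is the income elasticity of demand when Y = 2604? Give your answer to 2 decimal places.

At P = 38.1, Y = 2604: Q = 183.852.
Holding P constant, ∂Q/∂Y = 3.27/(2√Y) = 0.0320404.
η_Y = (∂Q/∂Y)·(Y/Q) = 0.0320404 × (2604/183.852) = 0.45.

0.45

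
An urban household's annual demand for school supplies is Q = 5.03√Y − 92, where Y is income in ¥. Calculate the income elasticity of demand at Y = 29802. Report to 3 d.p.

0.559

At Y = 29802: Q = 776.342.
dQ/dY = 5.03/(2√Y) = 0.0145685 at this income.
η = (dQ/dY)·(Y/Q) = 0.0145685 × (29802/776.342) = 0.559.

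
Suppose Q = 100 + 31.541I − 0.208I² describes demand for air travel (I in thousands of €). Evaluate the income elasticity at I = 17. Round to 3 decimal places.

0.722

At I = 17: Q = 576.0850.
dQ/dI = 31.541 − 0.416I = 24.46900.
η = (dQ/dI)·(I/Q) = 24.46900 × (17/576.0850) = 0.722.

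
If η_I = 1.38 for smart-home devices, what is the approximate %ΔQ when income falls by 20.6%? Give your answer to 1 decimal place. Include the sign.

%ΔQ ≈ η × %ΔI = 1.38 × (-20.6%) = -28.4%.

-28.4%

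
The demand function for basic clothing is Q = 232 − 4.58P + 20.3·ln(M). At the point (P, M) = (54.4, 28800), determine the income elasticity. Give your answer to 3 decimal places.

0.106

At P = 54.4, M = 28800: Q = 191.291.
Holding P constant, ∂Q/∂M = 20.3/M = 0.000704861.
η_M = (∂Q/∂M)·(M/Q) = 0.000704861 × (28800/191.291) = 0.106.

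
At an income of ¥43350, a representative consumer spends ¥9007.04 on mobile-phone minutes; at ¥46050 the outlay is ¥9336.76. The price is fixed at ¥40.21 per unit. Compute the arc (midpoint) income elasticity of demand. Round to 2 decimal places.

With a constant price, Q₁ = 9007.04/40.21 = 224.000 and Q₂ = 9336.76/40.21 = 232.200 (equivalently, work directly with expenditure since P cancels).
Midpoint %ΔQ = (9336.76 − 9007.04)/9171.90 = 0.03595; midpoint %ΔI = (46050 − 43350)/44700 = 0.06040.
η = 0.03595 / 0.06040 = 0.60.

0.60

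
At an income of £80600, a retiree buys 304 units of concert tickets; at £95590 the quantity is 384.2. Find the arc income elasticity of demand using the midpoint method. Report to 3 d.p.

1.370

ΔQ = 384.2 − 304 = 80.2; midpoint Q̄ = (304 + 384.2)/2 = 344.1.
ΔI = 95590 − 80600 = 14990; midpoint Ī = (80600 + 95590)/2 = 88095.
η = (ΔQ/Q̄) ÷ (ΔI/Ī) = (80.2/344.1) ÷ (14990/88095) = 1.370.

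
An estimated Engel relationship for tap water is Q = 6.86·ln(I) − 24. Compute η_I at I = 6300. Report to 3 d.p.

0.190

At I = 6300: Q = 36.013.
dQ/dI = 6.86/I = 0.00108889 at this income.
η = (dQ/dI)·(I/Q) = 0.00108889 × (6300/36.013) = 0.190.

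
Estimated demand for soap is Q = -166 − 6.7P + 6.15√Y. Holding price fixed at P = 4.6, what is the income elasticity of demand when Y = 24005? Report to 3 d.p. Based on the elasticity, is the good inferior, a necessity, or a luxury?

At P = 4.6, Y = 24005: Q = 756.033.
Holding P constant, ∂Q/∂Y = 6.15/(2√Y) = 0.019847.
η_Y = (∂Q/∂Y)·(Y/Q) = 0.019847 × (24005/756.033) = 0.630.
Since 0 < η < 1, this is a necessity.

0.630 (necessity)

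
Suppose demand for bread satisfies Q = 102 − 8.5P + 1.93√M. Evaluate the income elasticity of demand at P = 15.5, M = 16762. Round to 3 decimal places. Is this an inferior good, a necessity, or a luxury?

0.568 (necessity)

At P = 15.5, M = 16762: Q = 220.124.
Holding P constant, ∂Q/∂M = 1.93/(2√M) = 0.00745357.
η_M = (∂Q/∂M)·(M/Q) = 0.00745357 × (16762/220.124) = 0.568.
Since 0 < η < 1, this is a necessity.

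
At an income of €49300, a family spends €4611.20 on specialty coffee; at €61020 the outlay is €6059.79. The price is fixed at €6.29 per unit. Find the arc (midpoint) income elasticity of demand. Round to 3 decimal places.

1.278

With a constant price, Q₁ = 4611.20/6.29 = 733.100 and Q₂ = 6059.79/6.29 = 963.401 (equivalently, work directly with expenditure since P cancels).
Midpoint %ΔQ = (6059.79 − 4611.20)/5335.50 = 0.27150; midpoint %ΔI = (61020 − 49300)/55160 = 0.21247.
η = 0.27150 / 0.21247 = 1.278.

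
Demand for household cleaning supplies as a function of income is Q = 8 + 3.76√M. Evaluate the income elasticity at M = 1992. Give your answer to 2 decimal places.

0.48

At M = 1992: Q = 175.816.
dQ/dM = 3.76/(2√M) = 0.0421224 at this income.
η = (dQ/dM)·(M/Q) = 0.0421224 × (1992/175.816) = 0.48.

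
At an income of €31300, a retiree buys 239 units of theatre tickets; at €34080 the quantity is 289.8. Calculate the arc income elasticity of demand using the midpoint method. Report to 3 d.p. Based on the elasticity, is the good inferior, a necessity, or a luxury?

2.259 (luxury)

ΔQ = 289.8 − 239 = 50.8; midpoint Q̄ = (239 + 289.8)/2 = 264.4.
ΔI = 34080 − 31300 = 2780; midpoint Ī = (31300 + 34080)/2 = 32690.
η = (ΔQ/Q̄) ÷ (ΔI/Ī) = (50.8/264.4) ÷ (2780/32690) = 2.259.
η > 1 ⇒ luxury.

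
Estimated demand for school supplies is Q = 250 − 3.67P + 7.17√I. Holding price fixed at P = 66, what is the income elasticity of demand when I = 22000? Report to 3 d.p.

0.496

At P = 66, I = 22000: Q = 1071.263.
Holding P constant, ∂Q/∂I = 7.17/(2√I) = 0.0241701.
η_I = (∂Q/∂I)·(I/Q) = 0.0241701 × (22000/1071.263) = 0.496.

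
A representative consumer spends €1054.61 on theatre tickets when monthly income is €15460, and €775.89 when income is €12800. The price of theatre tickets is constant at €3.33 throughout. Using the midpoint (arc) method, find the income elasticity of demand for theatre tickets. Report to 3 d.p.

1.618

With a constant price, Q₁ = 1054.61/3.33 = 316.700 and Q₂ = 775.89/3.33 = 233.000 (equivalently, work directly with expenditure since P cancels).
Midpoint %ΔQ = (775.89 − 1054.61)/915.25 = -0.30453; midpoint %ΔI = (12800 − 15460)/14130 = -0.18825.
η = -0.30453 / -0.18825 = 1.618.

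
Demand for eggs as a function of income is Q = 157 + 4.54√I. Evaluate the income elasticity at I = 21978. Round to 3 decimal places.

0.405

At I = 21978: Q = 830.054.
dQ/dI = 4.54/(2√I) = 0.015312 at this income.
η = (dQ/dI)·(I/Q) = 0.015312 × (21978/830.054) = 0.405.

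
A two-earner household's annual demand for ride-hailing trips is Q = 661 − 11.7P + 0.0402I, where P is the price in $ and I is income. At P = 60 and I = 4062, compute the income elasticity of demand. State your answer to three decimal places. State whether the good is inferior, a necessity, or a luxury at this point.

1.335 (luxury)

At P = 60, I = 4062: Q = 122.292.
Holding P constant, ∂Q/∂I = 0.0402.
η_I = (∂Q/∂I)·(I/Q) = 0.0402 × (4062/122.292) = 1.335.
Since η > 1, this is a luxury.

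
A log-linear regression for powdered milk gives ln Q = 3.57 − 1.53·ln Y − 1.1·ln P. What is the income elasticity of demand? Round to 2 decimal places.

In a log-linear demand, the coefficient on ln Y is the income elasticity.
So η = -1.53.

-1.53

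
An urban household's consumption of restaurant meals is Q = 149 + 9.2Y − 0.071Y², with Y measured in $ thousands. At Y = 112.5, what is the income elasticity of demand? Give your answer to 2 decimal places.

At Y = 112.5: Q = 285.4063.
dQ/dY = 9.2 − 0.142Y = -6.77500.
η = (dQ/dY)·(Y/Q) = -6.77500 × (112.5/285.4063) = -2.67.

-2.67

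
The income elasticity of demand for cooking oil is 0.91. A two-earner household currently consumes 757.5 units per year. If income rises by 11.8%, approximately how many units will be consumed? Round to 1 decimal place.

%ΔQ ≈ η × %ΔI = 0.91 × 11.8% = 10.738%.
New Q ≈ 757.5 × (1 + 0.10738) = 838.8.

838.8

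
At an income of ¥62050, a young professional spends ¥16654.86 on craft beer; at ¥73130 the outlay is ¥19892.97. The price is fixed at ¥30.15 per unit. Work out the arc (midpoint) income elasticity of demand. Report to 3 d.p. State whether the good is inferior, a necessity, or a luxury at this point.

With a constant price, Q₁ = 16654.86/30.15 = 552.400 and Q₂ = 19892.97/30.15 = 659.800 (equivalently, work directly with expenditure since P cancels).
Midpoint %ΔQ = (19892.97 − 16654.86)/18273.92 = 0.17720; midpoint %ΔI = (73130 − 62050)/67590 = 0.16393.
η = 0.17720 / 0.16393 = 1.081.
η > 1 ⇒ luxury.

1.081 (luxury)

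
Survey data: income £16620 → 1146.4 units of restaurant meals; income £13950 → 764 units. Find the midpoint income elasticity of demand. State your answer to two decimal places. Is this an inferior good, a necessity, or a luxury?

ΔQ = 764 − 1146.4 = -382.4; midpoint Q̄ = (1146.4 + 764)/2 = 955.2.
ΔI = 13950 − 16620 = -2670; midpoint Ī = (16620 + 13950)/2 = 15285.
η = (ΔQ/Q̄) ÷ (ΔI/Ī) = (-382.4/955.2) ÷ (-2670/15285) = 2.29.
η > 1 ⇒ luxury.

2.29 (luxury)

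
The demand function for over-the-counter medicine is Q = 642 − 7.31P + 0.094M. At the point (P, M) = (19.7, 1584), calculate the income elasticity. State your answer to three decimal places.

0.230

At P = 19.7, M = 1584: Q = 646.889.
Holding P constant, ∂Q/∂M = 0.094.
η_M = (∂Q/∂M)·(M/Q) = 0.094 × (1584/646.889) = 0.230.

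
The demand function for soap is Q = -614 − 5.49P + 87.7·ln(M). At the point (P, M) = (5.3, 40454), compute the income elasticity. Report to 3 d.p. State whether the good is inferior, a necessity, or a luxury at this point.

0.305 (necessity)

At P = 5.3, M = 40454: Q = 287.218.
Holding P constant, ∂Q/∂M = 87.7/M = 0.00216789.
η_M = (∂Q/∂M)·(M/Q) = 0.00216789 × (40454/287.218) = 0.305.
Since 0 < η < 1, this is a necessity.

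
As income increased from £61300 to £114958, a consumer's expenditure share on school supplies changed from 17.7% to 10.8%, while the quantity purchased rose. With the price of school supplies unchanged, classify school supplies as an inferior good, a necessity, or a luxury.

necessity

Quantity rises but the budget share falls as income rises, so 0 < η < 1.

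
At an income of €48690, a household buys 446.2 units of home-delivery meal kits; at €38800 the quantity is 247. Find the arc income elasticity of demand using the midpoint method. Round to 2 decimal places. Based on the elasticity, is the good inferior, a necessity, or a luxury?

2.54 (luxury)

ΔQ = 247 − 446.2 = -199.2; midpoint Q̄ = (446.2 + 247)/2 = 346.6.
ΔI = 38800 − 48690 = -9890; midpoint Ī = (48690 + 38800)/2 = 43745.
η = (ΔQ/Q̄) ÷ (ΔI/Ī) = (-199.2/346.6) ÷ (-9890/43745) = 2.54.
η > 1 ⇒ luxury.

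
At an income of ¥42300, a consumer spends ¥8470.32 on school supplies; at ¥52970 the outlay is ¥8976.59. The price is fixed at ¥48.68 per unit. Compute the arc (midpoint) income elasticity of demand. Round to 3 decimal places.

With a constant price, Q₁ = 8470.32/48.68 = 174.000 and Q₂ = 8976.59/48.68 = 184.400 (equivalently, work directly with expenditure since P cancels).
Midpoint %ΔQ = (8976.59 − 8470.32)/8723.46 = 0.05804; midpoint %ΔI = (52970 − 42300)/47635 = 0.22399.
η = 0.05804 / 0.22399 = 0.259.

0.259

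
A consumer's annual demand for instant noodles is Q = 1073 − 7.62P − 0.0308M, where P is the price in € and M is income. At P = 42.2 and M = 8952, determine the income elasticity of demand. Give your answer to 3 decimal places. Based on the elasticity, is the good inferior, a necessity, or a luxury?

At P = 42.2, M = 8952: Q = 475.714.
Holding P constant, ∂Q/∂M = −0.0308.
η_M = (∂Q/∂M)·(M/Q) = -0.0308 × (8952/475.714) = -0.580.
Since η < 0, this is an inferior good.

-0.580 (inferior good)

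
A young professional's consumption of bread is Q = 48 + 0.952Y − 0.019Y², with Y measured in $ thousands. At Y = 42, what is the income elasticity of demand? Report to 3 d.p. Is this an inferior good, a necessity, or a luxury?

At Y = 42: Q = 54.4680.
dQ/dY = 0.952 − 0.038Y = -0.64400.
η = (dQ/dY)·(Y/Q) = -0.64400 × (42/54.4680) = -0.497.
η < 0 ⇒ inferior good.

-0.497 (inferior good)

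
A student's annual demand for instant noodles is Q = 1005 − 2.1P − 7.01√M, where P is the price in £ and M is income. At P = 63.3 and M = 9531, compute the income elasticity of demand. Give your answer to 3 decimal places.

-1.823

At P = 63.3, M = 9531: Q = 187.706.
Holding P constant, ∂Q/∂M = -7.01/(2√M) = -0.035902.
η_M = (∂Q/∂M)·(M/Q) = -0.035902 × (9531/187.706) = -1.823.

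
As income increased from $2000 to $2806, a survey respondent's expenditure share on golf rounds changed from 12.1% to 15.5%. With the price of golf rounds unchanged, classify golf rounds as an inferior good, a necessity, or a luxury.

luxury

The budget share rises as income rises, so η > 1.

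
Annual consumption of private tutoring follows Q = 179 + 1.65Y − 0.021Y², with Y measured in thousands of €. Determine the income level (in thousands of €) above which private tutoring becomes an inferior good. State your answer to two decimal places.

39.29

dQ/dY = 1.65 − 0.042Y.
The good is inferior where dQ/dY < 0. Setting dQ/dY = 0 gives Y = 1.65 / 0.042 = 39.29.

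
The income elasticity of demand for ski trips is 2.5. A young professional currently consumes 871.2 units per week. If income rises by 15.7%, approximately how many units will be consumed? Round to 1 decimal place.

%ΔQ ≈ η × %ΔI = 2.5 × 15.7% = 39.25%.
New Q ≈ 871.2 × (1 + 0.3925) = 1213.1.

1213.1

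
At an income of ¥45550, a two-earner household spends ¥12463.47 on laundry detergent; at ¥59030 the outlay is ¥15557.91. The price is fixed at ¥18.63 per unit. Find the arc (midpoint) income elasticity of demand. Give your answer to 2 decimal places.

0.86

With a constant price, Q₁ = 12463.47/18.63 = 669.000 and Q₂ = 15557.91/18.63 = 835.100 (equivalently, work directly with expenditure since P cancels).
Midpoint %ΔQ = (15557.91 − 12463.47)/14010.69 = 0.22086; midpoint %ΔI = (59030 − 45550)/52290 = 0.25779.
η = 0.22086 / 0.25779 = 0.86.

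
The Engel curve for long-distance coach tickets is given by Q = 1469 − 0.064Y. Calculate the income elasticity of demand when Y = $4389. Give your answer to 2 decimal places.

At Y = 4389: Q = 1188.104.
dQ/dY = −0.064.
η = (dQ/dY)·(Y/Q) = -0.064 × (4389/1188.104) = -0.24.

-0.24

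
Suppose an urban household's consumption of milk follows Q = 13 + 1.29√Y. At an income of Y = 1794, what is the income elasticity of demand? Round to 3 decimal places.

At Y = 1794: Q = 67.639.
dQ/dY = 1.29/(2√Y) = 0.0152282 at this income.
η = (dQ/dY)·(Y/Q) = 0.0152282 × (1794/67.639) = 0.404.

0.404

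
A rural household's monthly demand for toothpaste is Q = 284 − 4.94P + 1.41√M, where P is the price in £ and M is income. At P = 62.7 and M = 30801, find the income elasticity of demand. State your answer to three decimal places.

0.558

At P = 62.7, M = 30801: Q = 221.720.
Holding P constant, ∂Q/∂M = 1.41/(2√M) = 0.00401705.
η_M = (∂Q/∂M)·(M/Q) = 0.00401705 × (30801/221.720) = 0.558.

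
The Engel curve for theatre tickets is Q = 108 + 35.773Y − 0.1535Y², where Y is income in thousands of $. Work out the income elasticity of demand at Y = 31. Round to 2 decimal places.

0.76

At Y = 31: Q = 1069.4495.
dQ/dY = 35.773 − 0.307Y = 26.25600.
η = (dQ/dY)·(Y/Q) = 26.25600 × (31/1069.4495) = 0.76.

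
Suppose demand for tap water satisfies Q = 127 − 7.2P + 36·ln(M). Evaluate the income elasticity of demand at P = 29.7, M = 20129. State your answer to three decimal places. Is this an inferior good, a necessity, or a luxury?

At P = 29.7, M = 20129: Q = 269.917.
Holding P constant, ∂Q/∂M = 36/M = 0.00178846.
η_M = (∂Q/∂M)·(M/Q) = 0.00178846 × (20129/269.917) = 0.133.
Since 0 < η < 1, this is a necessity.

0.133 (necessity)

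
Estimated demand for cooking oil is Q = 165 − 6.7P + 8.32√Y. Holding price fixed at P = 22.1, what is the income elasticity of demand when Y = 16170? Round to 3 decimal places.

0.492

At P = 22.1, Y = 16170: Q = 1074.912.
Holding P constant, ∂Q/∂Y = 8.32/(2√Y) = 0.0327144.
η_Y = (∂Q/∂Y)·(Y/Q) = 0.0327144 × (16170/1074.912) = 0.492.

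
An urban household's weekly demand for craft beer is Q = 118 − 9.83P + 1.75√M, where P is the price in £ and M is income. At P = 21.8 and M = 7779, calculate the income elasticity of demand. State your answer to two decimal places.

1.33

At P = 21.8, M = 7779: Q = 58.054.
Holding P constant, ∂Q/∂M = 1.75/(2√M) = 0.00992079.
η_M = (∂Q/∂M)·(M/Q) = 0.00992079 × (7779/58.054) = 1.33.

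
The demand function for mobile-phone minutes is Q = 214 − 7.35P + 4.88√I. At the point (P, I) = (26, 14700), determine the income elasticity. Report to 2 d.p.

0.48

At P = 26, I = 14700: Q = 614.569.
Holding P constant, ∂Q/∂I = 4.88/(2√I) = 0.0201248.
η_I = (∂Q/∂I)·(I/Q) = 0.0201248 × (14700/614.569) = 0.48.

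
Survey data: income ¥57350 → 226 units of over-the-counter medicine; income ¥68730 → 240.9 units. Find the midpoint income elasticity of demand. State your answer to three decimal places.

ΔQ = 240.9 − 226 = 14.9; midpoint Q̄ = (226 + 240.9)/2 = 233.45.
ΔI = 68730 − 57350 = 11380; midpoint Ī = (57350 + 68730)/2 = 63040.
η = (ΔQ/Q̄) ÷ (ΔI/Ī) = (14.9/233.45) ÷ (11380/63040) = 0.354.

0.354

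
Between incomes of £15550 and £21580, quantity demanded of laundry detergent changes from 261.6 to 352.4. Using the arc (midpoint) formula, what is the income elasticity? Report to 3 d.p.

ΔQ = 352.4 − 261.6 = 90.8; midpoint Q̄ = (261.6 + 352.4)/2 = 307.
ΔI = 21580 − 15550 = 6030; midpoint Ī = (15550 + 21580)/2 = 18565.
η = (ΔQ/Q̄) ÷ (ΔI/Ī) = (90.8/307) ÷ (6030/18565) = 0.911.

0.911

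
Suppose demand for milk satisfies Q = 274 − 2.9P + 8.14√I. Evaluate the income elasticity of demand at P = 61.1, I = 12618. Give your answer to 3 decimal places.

At P = 61.1, I = 12618: Q = 1011.175.
Holding P constant, ∂Q/∂I = 8.14/(2√I) = 0.0362326.
η_I = (∂Q/∂I)·(I/Q) = 0.0362326 × (12618/1011.175) = 0.452.

0.452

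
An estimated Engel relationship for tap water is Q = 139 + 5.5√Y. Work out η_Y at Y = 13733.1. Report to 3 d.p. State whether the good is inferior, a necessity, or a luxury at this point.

At Y = 13733.1: Q = 783.536.
dQ/dY = 5.5/(2√Y) = 0.0234665 at this income.
η = (dQ/dY)·(Y/Q) = 0.0234665 × (13733.1/783.536) = 0.411.
Since 0 < η < 1, the good is a necessity.

0.411 (necessity)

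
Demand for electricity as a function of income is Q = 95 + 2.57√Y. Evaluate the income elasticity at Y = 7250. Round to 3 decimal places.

At Y = 7250: Q = 313.828.
dQ/dY = 2.57/(2√Y) = 0.0150916 at this income.
η = (dQ/dY)·(Y/Q) = 0.0150916 × (7250/313.828) = 0.349.

0.349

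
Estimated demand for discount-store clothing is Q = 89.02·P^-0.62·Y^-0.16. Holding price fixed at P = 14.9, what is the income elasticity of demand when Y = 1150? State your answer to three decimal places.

-0.160

For a multiplicative demand Q = A·P^α·Y^β, the income elasticity is β everywhere.
Here β = -0.16, so η = -0.160.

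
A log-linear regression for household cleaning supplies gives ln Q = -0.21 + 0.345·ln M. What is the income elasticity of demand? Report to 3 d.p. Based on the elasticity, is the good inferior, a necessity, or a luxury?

0.345 (necessity)

In a log-linear demand, the coefficient on ln M is the income elasticity.
So η = 0.345.
0 < η < 1 ⇒ necessity.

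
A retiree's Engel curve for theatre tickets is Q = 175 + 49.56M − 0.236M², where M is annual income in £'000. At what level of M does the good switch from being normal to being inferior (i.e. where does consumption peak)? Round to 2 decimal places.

dQ/dM = 49.56 − 0.472M.
The good is inferior where dQ/dM < 0. Setting dQ/dM = 0 gives M = 49.56 / 0.472 = 105.00.

105.00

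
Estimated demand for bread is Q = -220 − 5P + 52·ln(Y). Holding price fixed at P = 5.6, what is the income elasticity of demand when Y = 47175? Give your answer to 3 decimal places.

At P = 5.6, Y = 47175: Q = 311.604.
Holding P constant, ∂Q/∂Y = 52/Y = 0.00110228.
η_Y = (∂Q/∂Y)·(Y/Q) = 0.00110228 × (47175/311.604) = 0.167.

0.167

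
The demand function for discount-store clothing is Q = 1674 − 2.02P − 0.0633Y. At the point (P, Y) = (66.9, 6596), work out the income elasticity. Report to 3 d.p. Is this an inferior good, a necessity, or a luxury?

-0.372 (inferior good)

At P = 66.9, Y = 6596: Q = 1121.335.
Holding P constant, ∂Q/∂Y = −0.0633.
η_Y = (∂Q/∂Y)·(Y/Q) = -0.0633 × (6596/1121.335) = -0.372.
Since η < 0, this is an inferior good.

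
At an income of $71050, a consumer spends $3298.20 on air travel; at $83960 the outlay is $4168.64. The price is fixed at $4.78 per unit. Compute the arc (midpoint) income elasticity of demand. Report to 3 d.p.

1.400

With a constant price, Q₁ = 3298.20/4.78 = 690.000 and Q₂ = 4168.64/4.78 = 872.100 (equivalently, work directly with expenditure since P cancels).
Midpoint %ΔQ = (4168.64 − 3298.20)/3733.42 = 0.23315; midpoint %ΔI = (83960 − 71050)/77505 = 0.16657.
η = 0.23315 / 0.16657 = 1.400.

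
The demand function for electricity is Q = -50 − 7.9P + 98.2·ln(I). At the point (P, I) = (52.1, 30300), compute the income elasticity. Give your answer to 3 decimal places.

0.178

At P = 52.1, I = 30300: Q = 551.726.
Holding P constant, ∂Q/∂I = 98.2/I = 0.00324092.
η_I = (∂Q/∂I)·(I/Q) = 0.00324092 × (30300/551.726) = 0.178.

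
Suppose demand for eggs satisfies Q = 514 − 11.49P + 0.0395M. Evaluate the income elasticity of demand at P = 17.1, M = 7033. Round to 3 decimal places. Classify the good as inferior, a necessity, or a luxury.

At P = 17.1, M = 7033: Q = 595.325.
Holding P constant, ∂Q/∂M = 0.0395.
η_M = (∂Q/∂M)·(M/Q) = 0.0395 × (7033/595.325) = 0.467.
Since 0 < η < 1, this is a necessity.

0.467 (necessity)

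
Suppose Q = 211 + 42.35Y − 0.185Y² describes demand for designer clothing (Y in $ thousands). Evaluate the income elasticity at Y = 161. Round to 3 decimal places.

At Y = 161: Q = 2233.9650.
dQ/dY = 42.35 − 0.37Y = -17.22000.
η = (dQ/dY)·(Y/Q) = -17.22000 × (161/2233.9650) = -1.241.

-1.241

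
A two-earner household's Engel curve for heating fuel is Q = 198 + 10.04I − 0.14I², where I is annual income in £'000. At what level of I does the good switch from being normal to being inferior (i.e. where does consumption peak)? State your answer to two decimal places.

35.86

dQ/dI = 10.04 − 0.28I.
The good is inferior where dQ/dI < 0. Setting dQ/dI = 0 gives I = 10.04 / 0.28 = 35.86.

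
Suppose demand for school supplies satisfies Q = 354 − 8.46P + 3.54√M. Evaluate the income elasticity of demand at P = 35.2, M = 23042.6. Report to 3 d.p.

At P = 35.2, M = 23042.6: Q = 593.573.
Holding P constant, ∂Q/∂M = 3.54/(2√M) = 0.0116602.
η_M = (∂Q/∂M)·(M/Q) = 0.0116602 × (23042.6/593.573) = 0.453.

0.453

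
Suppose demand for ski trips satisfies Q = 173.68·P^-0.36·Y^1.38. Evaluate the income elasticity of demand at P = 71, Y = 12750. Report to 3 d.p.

For a multiplicative demand Q = A·P^α·Y^β, the income elasticity is β everywhere.
Here β = 1.38, so η = 1.380.

1.380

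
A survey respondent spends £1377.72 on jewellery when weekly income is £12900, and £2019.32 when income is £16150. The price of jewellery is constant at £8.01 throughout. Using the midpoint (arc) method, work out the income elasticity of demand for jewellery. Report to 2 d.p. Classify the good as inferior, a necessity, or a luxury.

1.69 (luxury)

With a constant price, Q₁ = 1377.72/8.01 = 172.000 and Q₂ = 2019.32/8.01 = 252.100 (equivalently, work directly with expenditure since P cancels).
Midpoint %ΔQ = (2019.32 − 1377.72)/1698.52 = 0.37774; midpoint %ΔI = (16150 − 12900)/14525 = 0.22375.
η = 0.37774 / 0.22375 = 1.69.
η > 1 ⇒ luxury.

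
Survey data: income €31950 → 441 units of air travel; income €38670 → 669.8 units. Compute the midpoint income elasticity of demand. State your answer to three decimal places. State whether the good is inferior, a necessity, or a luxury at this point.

2.165 (luxury)

ΔQ = 669.8 − 441 = 228.8; midpoint Q̄ = (441 + 669.8)/2 = 555.4.
ΔI = 38670 − 31950 = 6720; midpoint Ī = (31950 + 38670)/2 = 35310.
η = (ΔQ/Q̄) ÷ (ΔI/Ī) = (228.8/555.4) ÷ (6720/35310) = 2.165.
η > 1 ⇒ luxury.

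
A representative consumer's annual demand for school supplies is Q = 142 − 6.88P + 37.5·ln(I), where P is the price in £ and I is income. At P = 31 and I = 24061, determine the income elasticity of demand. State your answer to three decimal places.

At P = 31, I = 24061: Q = 307.033.
Holding P constant, ∂Q/∂I = 37.5/I = 0.00155854.
η_I = (∂Q/∂I)·(I/Q) = 0.00155854 × (24061/307.033) = 0.122.

0.122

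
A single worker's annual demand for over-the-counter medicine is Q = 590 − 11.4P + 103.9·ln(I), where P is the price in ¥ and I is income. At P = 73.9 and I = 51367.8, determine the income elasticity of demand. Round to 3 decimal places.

At P = 73.9, I = 51367.8: Q = 874.519.
Holding P constant, ∂Q/∂I = 103.9/I = 0.00202267.
η_I = (∂Q/∂I)·(I/Q) = 0.00202267 × (51367.8/874.519) = 0.119.

0.119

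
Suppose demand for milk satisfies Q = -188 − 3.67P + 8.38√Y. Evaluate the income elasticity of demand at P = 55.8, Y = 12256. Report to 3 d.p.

At P = 55.8, Y = 12256: Q = 534.937.
Holding P constant, ∂Q/∂Y = 8.38/(2√Y) = 0.0378477.
η_Y = (∂Q/∂Y)·(Y/Q) = 0.0378477 × (12256/534.937) = 0.867.

0.867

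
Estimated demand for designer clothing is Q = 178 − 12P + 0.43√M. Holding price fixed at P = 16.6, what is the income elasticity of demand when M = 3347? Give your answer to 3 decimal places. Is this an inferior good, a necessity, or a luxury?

At P = 16.6, M = 3347: Q = 3.677.
Holding P constant, ∂Q/∂M = 0.43/(2√M) = 0.0037163.
η_M = (∂Q/∂M)·(M/Q) = 0.0037163 × (3347/3.677) = 3.383.
Since η > 1, this is a luxury.

3.383 (luxury)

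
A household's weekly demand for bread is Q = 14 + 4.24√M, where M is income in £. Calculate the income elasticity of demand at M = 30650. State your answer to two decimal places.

At M = 30650: Q = 756.303.
dQ/dM = 4.24/(2√M) = 0.0121093 at this income.
η = (dQ/dM)·(M/Q) = 0.0121093 × (30650/756.303) = 0.49.

0.49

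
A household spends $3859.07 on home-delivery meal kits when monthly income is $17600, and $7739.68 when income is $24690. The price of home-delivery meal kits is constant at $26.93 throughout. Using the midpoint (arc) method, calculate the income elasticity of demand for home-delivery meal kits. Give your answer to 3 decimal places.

With a constant price, Q₁ = 3859.07/26.93 = 143.300 and Q₂ = 7739.68/26.93 = 287.400 (equivalently, work directly with expenditure since P cancels).
Midpoint %ΔQ = (7739.68 − 3859.07)/5799.38 = 0.66914; midpoint %ΔI = (24690 − 17600)/21145 = 0.33530.
η = 0.66914 / 0.33530 = 1.996.

1.996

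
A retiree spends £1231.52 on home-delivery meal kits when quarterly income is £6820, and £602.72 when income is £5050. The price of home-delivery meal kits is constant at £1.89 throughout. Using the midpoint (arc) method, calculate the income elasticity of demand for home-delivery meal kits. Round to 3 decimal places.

With a constant price, Q₁ = 1231.52/1.89 = 651.598 and Q₂ = 602.72/1.89 = 318.899 (equivalently, work directly with expenditure since P cancels).
Midpoint %ΔQ = (602.72 − 1231.52)/917.12 = -0.68562; midpoint %ΔI = (5050 − 6820)/5935 = -0.29823.
η = -0.68562 / -0.29823 = 2.299.

2.299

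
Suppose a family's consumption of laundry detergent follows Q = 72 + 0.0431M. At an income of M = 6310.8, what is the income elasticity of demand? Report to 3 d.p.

0.791

At M = 6310.8: Q = 343.995.
dQ/dM = 0.0431.
η = (dQ/dM)·(M/Q) = 0.0431 × (6310.8/343.995) = 0.791.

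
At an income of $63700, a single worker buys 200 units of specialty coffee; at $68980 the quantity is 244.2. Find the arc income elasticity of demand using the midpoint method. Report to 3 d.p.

ΔQ = 244.2 − 200 = 44.2; midpoint Q̄ = (200 + 244.2)/2 = 222.1.
ΔI = 68980 − 63700 = 5280; midpoint Ī = (63700 + 68980)/2 = 66340.
η = (ΔQ/Q̄) ÷ (ΔI/Ī) = (44.2/222.1) ÷ (5280/66340) = 2.500.

2.500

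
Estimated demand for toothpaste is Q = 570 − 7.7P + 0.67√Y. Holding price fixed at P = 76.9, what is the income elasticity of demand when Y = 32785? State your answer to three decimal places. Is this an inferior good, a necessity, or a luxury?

0.612 (necessity)

At P = 76.9, Y = 32785: Q = 99.184.
Holding P constant, ∂Q/∂Y = 0.67/(2√Y) = 0.00185015.
η_Y = (∂Q/∂Y)·(Y/Q) = 0.00185015 × (32785/99.184) = 0.612.
Since 0 < η < 1, this is a necessity.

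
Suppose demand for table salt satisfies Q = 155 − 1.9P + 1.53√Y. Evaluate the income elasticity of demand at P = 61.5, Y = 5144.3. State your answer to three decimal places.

0.371

At P = 61.5, Y = 5144.3: Q = 147.887.
Holding P constant, ∂Q/∂Y = 1.53/(2√Y) = 0.0106659.
η_Y = (∂Q/∂Y)·(Y/Q) = 0.0106659 × (5144.3/147.887) = 0.371.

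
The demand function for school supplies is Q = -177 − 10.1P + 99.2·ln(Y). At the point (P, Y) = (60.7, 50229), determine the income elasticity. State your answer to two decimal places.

0.35

At P = 60.7, Y = 50229: Q = 283.705.
Holding P constant, ∂Q/∂Y = 99.2/Y = 0.00197495.
η_Y = (∂Q/∂Y)·(Y/Q) = 0.00197495 × (50229/283.705) = 0.35.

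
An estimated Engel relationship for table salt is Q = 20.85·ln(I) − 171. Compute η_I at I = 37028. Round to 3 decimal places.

0.431

At I = 37028: Q = 48.330.
dQ/dI = 20.85/I = 0.000563087 at this income.
η = (dQ/dI)·(I/Q) = 0.000563087 × (37028/48.330) = 0.431.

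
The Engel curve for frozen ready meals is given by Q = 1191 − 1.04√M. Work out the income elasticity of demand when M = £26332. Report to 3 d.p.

At M = 26332: Q = 1022.238.
dQ/dM = -1.04/(2√M) = -0.00320451 at this income.
η = (dQ/dM)·(M/Q) = -0.00320451 × (26332/1022.238) = -0.083.

-0.083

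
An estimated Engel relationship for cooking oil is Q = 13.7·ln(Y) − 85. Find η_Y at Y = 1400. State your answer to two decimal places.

At Y = 1400: Q = 14.246.
dQ/dY = 13.7/Y = 0.00978571 at this income.
η = (dQ/dY)·(Y/Q) = 0.00978571 × (1400/14.246) = 0.96.

0.96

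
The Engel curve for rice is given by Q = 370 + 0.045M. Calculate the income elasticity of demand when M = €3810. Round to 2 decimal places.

0.32

At M = 3810: Q = 541.450.
dQ/dM = 0.045.
η = (dQ/dM)·(M/Q) = 0.045 × (3810/541.450) = 0.32.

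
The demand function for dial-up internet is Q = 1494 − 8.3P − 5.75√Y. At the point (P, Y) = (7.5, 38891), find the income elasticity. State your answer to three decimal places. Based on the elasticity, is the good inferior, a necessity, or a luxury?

-1.904 (inferior good)

At P = 7.5, Y = 38891: Q = 297.804.
Holding P constant, ∂Q/∂Y = -5.75/(2√Y) = -0.0145785.
η_Y = (∂Q/∂Y)·(Y/Q) = -0.0145785 × (38891/297.804) = -1.904.
Since η < 0, this is an inferior good.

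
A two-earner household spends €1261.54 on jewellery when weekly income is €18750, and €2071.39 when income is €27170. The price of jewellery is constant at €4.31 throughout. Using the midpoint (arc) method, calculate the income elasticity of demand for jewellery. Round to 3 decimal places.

With a constant price, Q₁ = 1261.54/4.31 = 292.701 and Q₂ = 2071.39/4.31 = 480.601 (equivalently, work directly with expenditure since P cancels).
Midpoint %ΔQ = (2071.39 − 1261.54)/1666.47 = 0.48597; midpoint %ΔI = (27170 − 18750)/22960 = 0.36672.
η = 0.48597 / 0.36672 = 1.325.

1.325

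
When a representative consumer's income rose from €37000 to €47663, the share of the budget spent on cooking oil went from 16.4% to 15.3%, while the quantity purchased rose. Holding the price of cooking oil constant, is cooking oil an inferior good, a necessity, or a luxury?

Quantity rises but the budget share falls as income rises, so 0 < η < 1.

necessity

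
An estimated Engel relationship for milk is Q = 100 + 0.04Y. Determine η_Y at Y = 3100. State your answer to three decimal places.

0.554

At Y = 3100: Q = 224.000.
dQ/dY = 0.04.
η = (dQ/dY)·(Y/Q) = 0.04 × (3100/224.000) = 0.554.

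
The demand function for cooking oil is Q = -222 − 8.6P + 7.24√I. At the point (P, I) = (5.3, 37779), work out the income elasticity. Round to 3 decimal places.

At P = 5.3, I = 37779: Q = 1139.646.
Holding P constant, ∂Q/∂I = 7.24/(2√I) = 0.0186244.
η_I = (∂Q/∂I)·(I/Q) = 0.0186244 × (37779/1139.646) = 0.617.

0.617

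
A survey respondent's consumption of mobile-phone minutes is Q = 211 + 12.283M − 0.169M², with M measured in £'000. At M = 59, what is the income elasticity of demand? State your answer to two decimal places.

At M = 59: Q = 347.4080.
dQ/dM = 12.283 − 0.338M = -7.65900.
η = (dQ/dM)·(M/Q) = -7.65900 × (59/347.4080) = -1.30.

-1.30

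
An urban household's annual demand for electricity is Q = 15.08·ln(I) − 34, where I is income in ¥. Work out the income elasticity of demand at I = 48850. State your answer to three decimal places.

At I = 48850: Q = 128.811.
dQ/dI = 15.08/I = 0.0003087 at this income.
η = (dQ/dI)·(I/Q) = 0.0003087 × (48850/128.811) = 0.117.

0.117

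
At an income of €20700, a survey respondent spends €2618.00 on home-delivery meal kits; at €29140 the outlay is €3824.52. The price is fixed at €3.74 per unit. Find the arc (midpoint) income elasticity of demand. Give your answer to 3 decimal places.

1.106

With a constant price, Q₁ = 2618.00/3.74 = 700.000 and Q₂ = 3824.52/3.74 = 1022.599 (equivalently, work directly with expenditure since P cancels).
Midpoint %ΔQ = (3824.52 − 2618.00)/3221.26 = 0.37455; midpoint %ΔI = (29140 − 20700)/24920 = 0.33868.
η = 0.37455 / 0.33868 = 1.106.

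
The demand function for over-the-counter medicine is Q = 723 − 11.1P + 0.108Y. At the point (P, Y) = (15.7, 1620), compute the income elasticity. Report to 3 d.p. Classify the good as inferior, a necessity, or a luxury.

At P = 15.7, Y = 1620: Q = 723.690.
Holding P constant, ∂Q/∂Y = 0.108.
η_Y = (∂Q/∂Y)·(Y/Q) = 0.108 × (1620/723.690) = 0.242.
Since 0 < η < 1, this is a necessity.

0.242 (necessity)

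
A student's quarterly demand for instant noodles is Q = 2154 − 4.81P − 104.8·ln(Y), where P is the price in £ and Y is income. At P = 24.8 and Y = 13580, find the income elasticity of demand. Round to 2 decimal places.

-0.10

At P = 24.8, Y = 13580: Q = 1037.398.
Holding P constant, ∂Q/∂Y = -104.8/Y = -0.00771723.
η_Y = (∂Q/∂Y)·(Y/Q) = -0.00771723 × (13580/1037.398) = -0.10.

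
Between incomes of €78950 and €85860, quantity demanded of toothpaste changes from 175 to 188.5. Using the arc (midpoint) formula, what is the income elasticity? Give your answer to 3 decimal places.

0.886

ΔQ = 188.5 − 175 = 13.5; midpoint Q̄ = (175 + 188.5)/2 = 181.75.
ΔI = 85860 − 78950 = 6910; midpoint Ī = (78950 + 85860)/2 = 82405.
η = (ΔQ/Q̄) ÷ (ΔI/Ī) = (13.5/181.75) ÷ (6910/82405) = 0.886.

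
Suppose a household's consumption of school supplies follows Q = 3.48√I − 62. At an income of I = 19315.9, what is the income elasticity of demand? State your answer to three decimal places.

0.574

At I = 19315.9: Q = 421.656.
dQ/dI = 3.48/(2√I) = 0.0125196 at this income.
η = (dQ/dI)·(I/Q) = 0.0125196 × (19315.9/421.656) = 0.574.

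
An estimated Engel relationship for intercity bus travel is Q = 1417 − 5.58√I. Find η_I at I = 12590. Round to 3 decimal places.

-0.396

At I = 12590: Q = 790.895.
dQ/dI = -5.58/(2√I) = -0.0248652 at this income.
η = (dQ/dI)·(I/Q) = -0.0248652 × (12590/790.895) = -0.396.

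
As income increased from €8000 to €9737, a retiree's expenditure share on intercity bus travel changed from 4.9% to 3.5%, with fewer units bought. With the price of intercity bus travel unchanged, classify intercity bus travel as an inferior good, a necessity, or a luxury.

inferior good

Quantity demanded falls as income rises, so η < 0.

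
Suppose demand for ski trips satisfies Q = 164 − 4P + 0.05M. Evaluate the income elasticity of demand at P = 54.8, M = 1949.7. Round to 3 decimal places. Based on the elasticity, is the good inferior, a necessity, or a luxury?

At P = 54.8, M = 1949.7: Q = 42.285.
Holding P constant, ∂Q/∂M = 0.05.
η_M = (∂Q/∂M)·(M/Q) = 0.05 × (1949.7/42.285) = 2.305.
Since η > 1, this is a luxury.

2.305 (luxury)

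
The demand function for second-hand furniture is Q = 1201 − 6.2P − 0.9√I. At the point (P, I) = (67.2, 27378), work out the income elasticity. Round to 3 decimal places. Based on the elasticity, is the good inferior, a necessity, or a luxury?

-0.117 (inferior good)

At P = 67.2, I = 27378: Q = 635.443.
Holding P constant, ∂Q/∂I = -0.9/(2√I) = -0.00271964.
η_I = (∂Q/∂I)·(I/Q) = -0.00271964 × (27378/635.443) = -0.117.
Since η < 0, this is an inferior good.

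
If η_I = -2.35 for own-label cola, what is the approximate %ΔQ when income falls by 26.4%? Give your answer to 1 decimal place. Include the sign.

%ΔQ ≈ η × %ΔI = -2.35 × (-26.4%) = 62.0%.

62.0%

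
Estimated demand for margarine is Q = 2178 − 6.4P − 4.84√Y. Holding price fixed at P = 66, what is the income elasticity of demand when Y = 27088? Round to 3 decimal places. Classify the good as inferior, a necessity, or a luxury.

At P = 66, Y = 27088: Q = 959.012.
Holding P constant, ∂Q/∂Y = -4.84/(2√Y) = -0.0147037.
η_Y = (∂Q/∂Y)·(Y/Q) = -0.0147037 × (27088/959.012) = -0.415.
Since η < 0, this is an inferior good.

-0.415 (inferior good)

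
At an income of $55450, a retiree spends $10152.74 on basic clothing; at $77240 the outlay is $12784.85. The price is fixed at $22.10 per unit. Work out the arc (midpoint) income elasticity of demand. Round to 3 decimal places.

With a constant price, Q₁ = 10152.74/22.10 = 459.400 and Q₂ = 12784.85/22.10 = 578.500 (equivalently, work directly with expenditure since P cancels).
Midpoint %ΔQ = (12784.85 − 10152.74)/11468.80 = 0.22950; midpoint %ΔI = (77240 − 55450)/66345 = 0.32843.
η = 0.22950 / 0.32843 = 0.699.

0.699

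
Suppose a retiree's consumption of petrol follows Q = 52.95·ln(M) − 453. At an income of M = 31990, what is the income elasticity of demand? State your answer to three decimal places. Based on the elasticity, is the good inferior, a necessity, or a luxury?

0.550 (necessity)

At M = 31990: Q = 96.260.
dQ/dM = 52.95/M = 0.0016552 at this income.
η = (dQ/dM)·(M/Q) = 0.0016552 × (31990/96.260) = 0.550.
Since 0 < η < 1, the good is a necessity.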